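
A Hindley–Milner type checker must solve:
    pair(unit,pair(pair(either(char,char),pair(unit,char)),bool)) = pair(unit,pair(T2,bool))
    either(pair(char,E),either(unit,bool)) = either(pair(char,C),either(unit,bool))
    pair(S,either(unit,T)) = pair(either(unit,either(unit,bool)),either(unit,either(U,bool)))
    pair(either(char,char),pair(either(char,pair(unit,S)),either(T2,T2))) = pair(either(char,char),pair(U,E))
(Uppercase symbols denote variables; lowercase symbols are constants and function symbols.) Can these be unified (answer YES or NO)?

Decompose pair/2: unit = unit,  pair(pair(either(char,char),pair(unit,char)),bool) = pair(T2,bool).
Delete trivial equation unit = unit.
Decompose pair/2: pair(either(char,char),pair(unit,char)) = T2,  bool = bool.
Bind T2 := pair(either(char,char),pair(unit,char)); substituting into the one remaining equation that mentions T2 gives: pair(either(char,char),pair(either(char,pair(unit,S)),either(pair(either(char,char),pair(unit,char)),pair(either(char,char),pair(unit,char))))) = pair(either(char,char),pair(U,E)).
Delete trivial equation bool = bool.
Decompose either/2: pair(char,E) = pair(char,C),  either(unit,bool) = either(unit,bool).
Decompose pair/2: char = char,  E = C.
Delete trivial equation char = char.
Bind E := C; substituting into the one remaining equation that mentions E gives: pair(either(char,char),pair(either(char,pair(unit,S)),either(pair(either(char,char),pair(unit,char)),pair(either(char,char),pair(unit,char))))) = pair(either(char,char),pair(U,C)).
Delete trivial equation either(unit,bool) = either(unit,bool).
Decompose pair/2: S = either(unit,either(unit,bool)),  either(unit,T) = either(unit,either(U,bool)).
Bind S := either(unit,either(unit,bool)); substituting into the one remaining equation that mentions S gives: pair(either(char,char),pair(either(char,pair(unit,either(unit,either(unit,bool)))),either(pair(either(char,char),pair(unit,char)),pair(either(char,char),pair(unit,char))))) = pair(either(char,char),pair(U,C)).
Decompose either/2: unit = unit,  T = either(U,bool).
Delete trivial equation unit = unit.
Bind T := either(U,bool); no other remaining equation mentions T.
Decompose pair/2: either(char,char) = either(char,char),  pair(either(char,pair(unit,either(unit,either(unit,bool)))),either(pair(either(char,char),pair(unit,char)),pair(either(char,char),pair(unit,char)))) = pair(U,C).
Delete trivial equation either(char,char) = either(char,char).
Decompose pair/2: either(char,pair(unit,either(unit,either(unit,bool)))) = U,  either(pair(either(char,char),pair(unit,char)),pair(either(char,char),pair(unit,char))) = C.
Bind U := either(char,pair(unit,either(unit,either(unit,bool)))); no other remaining equation mentions U. Substituting into the earlier binding gives T := either(either(char,pair(unit,either(unit,either(unit,bool)))),bool).
Bind C := either(pair(either(char,char),pair(unit,char)),pair(either(char,char),pair(unit,char))). Substituting into the earlier binding gives E := either(pair(either(char,char),pair(unit,char)),pair(either(char,char),pair(unit,char))).
No equations remain and no clash or occurs-check failure arose, so a unifier exists.

YES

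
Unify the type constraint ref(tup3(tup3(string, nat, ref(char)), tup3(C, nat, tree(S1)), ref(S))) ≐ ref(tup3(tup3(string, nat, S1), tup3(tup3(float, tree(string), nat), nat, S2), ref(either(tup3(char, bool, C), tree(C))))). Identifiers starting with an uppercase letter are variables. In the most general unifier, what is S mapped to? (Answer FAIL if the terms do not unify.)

either(tup3(char, bool, tup3(float, tree(string), nat)), tree(tup3(float, tree(string), nat)))

Decompose ref/1: tup3(tup3(string, nat, ref(char)), tup3(C, nat, tree(S1)), ref(S)) ≐ tup3(tup3(string, nat, S1), tup3(tup3(float, tree(string), nat), nat, S2), ref(either(tup3(char, bool, C), tree(C)))).
Decompose tup3/3: tup3(string, nat, ref(char)) ≐ tup3(string, nat, S1),  tup3(C, nat, tree(S1)) ≐ tup3(tup3(float, tree(string), nat), nat, S2),  ref(S) ≐ ref(either(tup3(char, bool, C), tree(C))).
Decompose tup3/3: string ≐ string,  nat ≐ nat,  ref(char) ≐ S1.
Delete trivial equation string ≐ string.
Delete trivial equation nat ≐ nat.
Bind S1 := ref(char); substituting into the one remaining equation that mentions S1 gives: tup3(C, nat, tree(ref(char))) ≐ tup3(tup3(float, tree(string), nat), nat, S2).
Decompose tup3/3: C ≐ tup3(float, tree(string), nat),  nat ≐ nat,  tree(ref(char)) ≐ S2.
Bind C := tup3(float, tree(string), nat); substituting into the one remaining equation that mentions C gives: ref(S) ≐ ref(either(tup3(char, bool, tup3(float, tree(string), nat)), tree(tup3(float, tree(string), nat)))).
Delete trivial equation nat ≐ nat.
Bind S2 := tree(ref(char)); no other remaining equation mentions S2.
Decompose ref/1: S ≐ either(tup3(char, bool, tup3(float, tree(string), nat)), tree(tup3(float, tree(string), nat))).
Bind S := either(tup3(char, bool, tup3(float, tree(string), nat)), tree(tup3(float, tree(string), nat))).
MGU = { S1 -> ref(char), C -> tup3(float, tree(string), nat), S2 -> tree(ref(char)), S -> either(tup3(char, bool, tup3(float, tree(string), nat)), tree(tup3(float, tree(string), nat))) }, so S -> either(tup3(char, bool, tup3(float, tree(string), nat)), tree(tup3(float, tree(string), nat))).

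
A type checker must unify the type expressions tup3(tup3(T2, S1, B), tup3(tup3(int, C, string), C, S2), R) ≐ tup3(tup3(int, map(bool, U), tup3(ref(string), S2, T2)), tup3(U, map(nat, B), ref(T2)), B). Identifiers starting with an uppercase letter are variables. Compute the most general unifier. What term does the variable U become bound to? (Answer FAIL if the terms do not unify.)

Decompose tup3/3: tup3(T2, S1, B) ≐ tup3(int, map(bool, U), tup3(ref(string), S2, T2)),  tup3(tup3(int, C, string), C, S2) ≐ tup3(U, map(nat, B), ref(T2)),  R ≐ B.
Decompose tup3/3: T2 ≐ int,  S1 ≐ map(bool, U),  B ≐ tup3(ref(string), S2, T2).
Bind T2 := int; substituting into the 2 remaining equations that mention T2 gives: B ≐ tup3(ref(string), S2, int),  tup3(tup3(int, C, string), C, S2) ≐ tup3(U, map(nat, B), ref(int)).
Bind S1 := map(bool, U); no other remaining equation mentions S1.
Bind B := tup3(ref(string), S2, int); substituting into the remaining equations gives: tup3(tup3(int, C, string), C, S2) ≐ tup3(U, map(nat, tup3(ref(string), S2, int)), ref(int)),  R ≐ tup3(ref(string), S2, int).
Decompose tup3/3: tup3(int, C, string) ≐ U,  C ≐ map(nat, tup3(ref(string), S2, int)),  S2 ≐ ref(int).
Bind U := tup3(int, C, string); no other remaining equation mentions U. Substituting into the earlier binding gives S1 := map(bool, tup3(int, C, string)).
Bind C := map(nat, tup3(ref(string), S2, int)); no other remaining equation mentions C. Substituting into the earlier bindings gives S1 := map(bool, tup3(int, map(nat, tup3(ref(string), S2, int)), string)), U := tup3(int, map(nat, tup3(ref(string), S2, int)), string).
Bind S2 := ref(int); substituting into the remaining equation gives: R ≐ tup3(ref(string), ref(int), int). Substituting into the earlier bindings gives S1 := map(bool, tup3(int, map(nat, tup3(ref(string), ref(int), int)), string)), B := tup3(ref(string), ref(int), int), U := tup3(int, map(nat, tup3(ref(string), ref(int), int)), string), C := map(nat, tup3(ref(string), ref(int), int)).
Bind R := tup3(ref(string), ref(int), int).
MGU = { T2 := int, S1 := map(bool, tup3(int, map(nat, tup3(ref(string), ref(int), int)), string)), B := tup3(ref(string), ref(int), int), U := tup3(int, map(nat, tup3(ref(string), ref(int), int)), string), C := map(nat, tup3(ref(string), ref(int), int)), S2 := ref(int), R := tup3(ref(string), ref(int), int) }, so U := tup3(int, map(nat, tup3(ref(string), ref(int), int)), string).

tup3(int, map(nat, tup3(ref(string), ref(int), int)), string)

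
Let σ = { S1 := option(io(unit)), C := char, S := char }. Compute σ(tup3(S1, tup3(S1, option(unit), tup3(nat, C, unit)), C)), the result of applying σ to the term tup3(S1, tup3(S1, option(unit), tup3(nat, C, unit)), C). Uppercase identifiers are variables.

tup3(option(io(unit)), tup3(option(io(unit)), option(unit), tup3(nat, char, unit)), char)

Replace each occurrence of S1 with option(io(unit)).
Replace each occurrence of C with char.
Result: tup3(option(io(unit)), tup3(option(io(unit)), option(unit), tup3(nat, char, unit)), char).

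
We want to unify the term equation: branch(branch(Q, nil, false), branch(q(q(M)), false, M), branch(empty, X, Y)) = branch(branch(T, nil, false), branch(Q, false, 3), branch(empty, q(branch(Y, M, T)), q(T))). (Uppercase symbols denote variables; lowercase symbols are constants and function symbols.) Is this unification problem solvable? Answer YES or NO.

YES

Decompose branch/3: branch(Q, nil, false) = branch(T, nil, false),  branch(q(q(M)), false, M) = branch(Q, false, 3),  branch(empty, X, Y) = branch(empty, q(branch(Y, M, T)), q(T)).
Decompose branch/3: Q = T,  nil = nil,  false = false.
Bind Q := T; substituting into the one remaining equation that mentions Q gives: branch(q(q(M)), false, M) = branch(T, false, 3).
Delete trivial equation nil = nil.
Delete trivial equation false = false.
Decompose branch/3: q(q(M)) = T,  false = false,  M = 3.
Bind T := q(q(M)); substituting into the one remaining equation that mentions T gives: branch(empty, X, Y) = branch(empty, q(branch(Y, M, q(q(M)))), q(q(q(M)))). Substituting into the earlier binding gives Q := q(q(M)).
Delete trivial equation false = false.
Bind M := 3; substituting into the remaining equation gives: branch(empty, X, Y) = branch(empty, q(branch(Y, 3, q(q(3)))), q(q(q(3)))). Substituting into the earlier bindings gives Q := q(q(3)), T := q(q(3)).
Decompose branch/3: empty = empty,  X = q(branch(Y, 3, q(q(3)))),  Y = q(q(q(3))).
Delete trivial equation empty = empty.
Bind X := q(branch(Y, 3, q(q(3)))); no other remaining equation mentions X.
Bind Y := q(q(q(3))). Substituting into the earlier binding gives X := q(branch(q(q(q(3))), 3, q(q(3)))).
No equations remain and no clash or occurs-check failure arose, so a unifier exists.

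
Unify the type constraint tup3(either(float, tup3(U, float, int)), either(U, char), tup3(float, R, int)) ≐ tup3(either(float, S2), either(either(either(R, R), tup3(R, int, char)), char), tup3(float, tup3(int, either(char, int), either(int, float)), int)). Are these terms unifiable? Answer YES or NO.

YES

Decompose tup3/3: either(float, tup3(U, float, int)) ≐ either(float, S2),  either(U, char) ≐ either(either(either(R, R), tup3(R, int, char)), char),  tup3(float, R, int) ≐ tup3(float, tup3(int, either(char, int), either(int, float)), int).
Decompose either/2: float ≐ float,  tup3(U, float, int) ≐ S2.
Delete trivial equation float ≐ float.
Bind S2 := tup3(U, float, int); no other remaining equation mentions S2.
Decompose either/2: U ≐ either(either(R, R), tup3(R, int, char)),  char ≐ char.
Bind U := either(either(R, R), tup3(R, int, char)); no other remaining equation mentions U. Substituting into the earlier binding gives S2 := tup3(either(either(R, R), tup3(R, int, char)), float, int).
Delete trivial equation char ≐ char.
Decompose tup3/3: float ≐ float,  R ≐ tup3(int, either(char, int), either(int, float)),  int ≐ int.
Delete trivial equation float ≐ float.
Bind R := tup3(int, either(char, int), either(int, float)); no other remaining equation mentions R. Substituting into the earlier bindings gives S2 := tup3(either(either(tup3(int, either(char, int), either(int, float)), tup3(int, either(char, int), either(int, float))), tup3(tup3(int, either(char, int), either(int, float)), int, char)), float, int), U := either(either(tup3(int, either(char, int), either(int, float)), tup3(int, either(char, int), either(int, float))), tup3(tup3(int, either(char, int), either(int, float)), int, char)).
Delete trivial equation int ≐ int.
No equations remain and no clash or occurs-check failure arose, so a unifier exists.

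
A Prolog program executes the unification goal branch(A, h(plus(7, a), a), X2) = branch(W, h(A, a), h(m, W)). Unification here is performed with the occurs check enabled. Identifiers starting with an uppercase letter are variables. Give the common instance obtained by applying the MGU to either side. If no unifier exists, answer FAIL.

Decompose branch/3: A = W,  h(plus(7, a), a) = h(A, a),  X2 = h(m, W).
Bind A := W; substituting into the one remaining equation that mentions A gives: h(plus(7, a), a) = h(W, a).
Decompose h/2: plus(7, a) = W,  a = a.
Bind W := plus(7, a); substituting into the one remaining equation that mentions W gives: X2 = h(m, plus(7, a)). Substituting into the earlier binding gives A := plus(7, a).
Delete trivial equation a = a.
Bind X2 := h(m, plus(7, a)).
Applying the MGU to either side gives branch(plus(7, a), h(plus(7, a), a), h(m, plus(7, a))).

branch(plus(7, a), h(plus(7, a), a), h(m, plus(7, a)))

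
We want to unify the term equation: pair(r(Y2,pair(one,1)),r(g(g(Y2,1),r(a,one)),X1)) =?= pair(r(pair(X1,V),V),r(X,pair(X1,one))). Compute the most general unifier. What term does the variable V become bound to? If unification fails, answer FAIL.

FAIL

Decompose pair/2: r(Y2,pair(one,1)) =?= r(pair(X1,V),V),  r(g(g(Y2,1),r(a,one)),X1) =?= r(X,pair(X1,one)).
Decompose r/2: Y2 =?= pair(X1,V),  pair(one,1) =?= V.
Bind Y2 := pair(X1,V); substituting into the one remaining equation that mentions Y2 gives: r(g(g(pair(X1,V),1),r(a,one)),X1) =?= r(X,pair(X1,one)).
Bind V := pair(one,1); substituting into the remaining equation gives: r(g(g(pair(X1,pair(one,1)),1),r(a,one)),X1) =?= r(X,pair(X1,one)). Substituting into the earlier binding gives Y2 := pair(X1,pair(one,1)).
Decompose r/2: g(g(pair(X1,pair(one,1)),1),r(a,one)) =?= X,  X1 =?= pair(X1,one).
Bind X := g(g(pair(X1,pair(one,1)),1),r(a,one)); no other remaining equation mentions X.
Occurs check fails: X1 occurs in pair(X1,one); the equation X1 =?= pair(X1,one) has no finite solution.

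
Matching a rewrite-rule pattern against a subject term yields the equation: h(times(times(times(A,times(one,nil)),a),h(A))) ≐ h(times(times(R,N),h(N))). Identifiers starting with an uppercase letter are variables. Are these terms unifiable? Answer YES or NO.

YES

Decompose h/1: times(times(times(A,times(one,nil)),a),h(A)) ≐ times(times(R,N),h(N)).
Decompose times/2: times(times(A,times(one,nil)),a) ≐ times(R,N),  h(A) ≐ h(N).
Decompose times/2: times(A,times(one,nil)) ≐ R,  a ≐ N.
Bind R := times(A,times(one,nil)); no other remaining equation mentions R.
Bind N := a; substituting into the remaining equation gives: h(A) ≐ h(a).
Decompose h/1: A ≐ a.
Bind A := a. Substituting into the earlier binding gives R := times(a,times(one,nil)).
No equations remain and no clash or occurs-check failure arose, so a unifier exists.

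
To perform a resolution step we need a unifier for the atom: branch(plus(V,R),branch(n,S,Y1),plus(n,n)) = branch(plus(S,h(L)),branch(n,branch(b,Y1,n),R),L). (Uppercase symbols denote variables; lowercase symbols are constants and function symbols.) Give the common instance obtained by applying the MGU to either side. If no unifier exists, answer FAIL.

Decompose branch/3: plus(V,R) = plus(S,h(L)),  branch(n,S,Y1) = branch(n,branch(b,Y1,n),R),  plus(n,n) = L.
Decompose plus/2: V = S,  R = h(L).
Bind V := S; no other remaining equation mentions V.
Bind R := h(L); substituting into the one remaining equation that mentions R gives: branch(n,S,Y1) = branch(n,branch(b,Y1,n),h(L)).
Decompose branch/3: n = n,  S = branch(b,Y1,n),  Y1 = h(L).
Delete trivial equation n = n.
Bind S := branch(b,Y1,n); no other remaining equation mentions S. Substituting into the earlier binding gives V := branch(b,Y1,n).
Bind Y1 := h(L); no other remaining equation mentions Y1. Substituting into the earlier bindings gives V := branch(b,h(L),n), S := branch(b,h(L),n).
Bind L := plus(n,n). Substituting into the earlier bindings gives V := branch(b,h(plus(n,n)),n), R := h(plus(n,n)), S := branch(b,h(plus(n,n)),n), Y1 := h(plus(n,n)).
Applying the MGU to either side gives branch(plus(branch(b,h(plus(n,n)),n),h(plus(n,n))),branch(n,branch(b,h(plus(n,n)),n),h(plus(n,n))),plus(n,n)).

branch(plus(branch(b,h(plus(n,n)),n),h(plus(n,n))),branch(n,branch(b,h(plus(n,n)),n),h(plus(n,n))),plus(n,n))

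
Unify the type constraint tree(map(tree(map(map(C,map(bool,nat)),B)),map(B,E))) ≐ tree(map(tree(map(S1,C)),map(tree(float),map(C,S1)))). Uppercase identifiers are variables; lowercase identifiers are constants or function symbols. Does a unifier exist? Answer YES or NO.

Decompose tree/1: map(tree(map(map(C,map(bool,nat)),B)),map(B,E)) ≐ map(tree(map(S1,C)),map(tree(float),map(C,S1))).
Decompose map/2: tree(map(map(C,map(bool,nat)),B)) ≐ tree(map(S1,C)),  map(B,E) ≐ map(tree(float),map(C,S1)).
Decompose tree/1: map(map(C,map(bool,nat)),B) ≐ map(S1,C).
Decompose map/2: map(C,map(bool,nat)) ≐ S1,  B ≐ C.
Bind S1 := map(C,map(bool,nat)); substituting into the one remaining equation that mentions S1 gives: map(B,E) ≐ map(tree(float),map(C,map(C,map(bool,nat)))).
Bind B := C; substituting into the remaining equation gives: map(C,E) ≐ map(tree(float),map(C,map(C,map(bool,nat)))).
Decompose map/2: C ≐ tree(float),  E ≐ map(C,map(C,map(bool,nat))).
Bind C := tree(float); substituting into the remaining equation gives: E ≐ map(tree(float),map(tree(float),map(bool,nat))). Substituting into the earlier bindings gives S1 := map(tree(float),map(bool,nat)), B := tree(float).
Bind E := map(tree(float),map(tree(float),map(bool,nat))).
No equations remain and no clash or occurs-check failure arose, so a unifier exists.

YES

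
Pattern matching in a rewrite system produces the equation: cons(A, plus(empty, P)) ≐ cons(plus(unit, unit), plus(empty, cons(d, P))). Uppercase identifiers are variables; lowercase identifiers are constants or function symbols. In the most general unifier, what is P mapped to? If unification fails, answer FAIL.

FAIL

Decompose cons/2: A ≐ plus(unit, unit),  plus(empty, P) ≐ plus(empty, cons(d, P)).
Bind A := plus(unit, unit); no other remaining equation mentions A.
Decompose plus/2: empty ≐ empty,  P ≐ cons(d, P).
Delete trivial equation empty ≐ empty.
Occurs check fails: P occurs in cons(d, P); the equation P ≐ cons(d, P) has no finite solution.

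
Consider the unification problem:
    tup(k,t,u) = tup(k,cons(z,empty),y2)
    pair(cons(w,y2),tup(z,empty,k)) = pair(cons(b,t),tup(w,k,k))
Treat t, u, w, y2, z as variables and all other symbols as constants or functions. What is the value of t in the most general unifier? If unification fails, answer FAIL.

Decompose tup/3: k = k,  t = cons(z,empty),  u = y2.
Delete trivial equation k = k.
Bind t := cons(z,empty); substituting into the one remaining equation that mentions t gives: pair(cons(w,y2),tup(z,empty,k)) = pair(cons(b,cons(z,empty)),tup(w,k,k)).
Bind u := y2; no other remaining equation mentions u.
Decompose pair/2: cons(w,y2) = cons(b,cons(z,empty)),  tup(z,empty,k) = tup(w,k,k).
Decompose cons/2: w = b,  y2 = cons(z,empty).
Bind w := b; substituting into the one remaining equation that mentions w gives: tup(z,empty,k) = tup(b,k,k).
Bind y2 := cons(z,empty); no other remaining equation mentions y2. Substituting into the earlier binding gives u := cons(z,empty).
Decompose tup/3: z = b,  empty = k,  k = k.
Bind z := b; no other remaining equation mentions z. Substituting into the earlier bindings gives t := cons(b,empty), u := cons(b,empty), y2 := cons(b,empty).
Clash: constants empty and k differ; no unifier exists.

FAIL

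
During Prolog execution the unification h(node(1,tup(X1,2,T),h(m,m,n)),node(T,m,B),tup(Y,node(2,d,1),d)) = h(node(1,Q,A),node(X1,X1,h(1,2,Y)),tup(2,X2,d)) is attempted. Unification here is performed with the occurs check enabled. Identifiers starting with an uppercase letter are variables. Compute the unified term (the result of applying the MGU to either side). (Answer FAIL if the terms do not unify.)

Decompose h/3: node(1,tup(X1,2,T),h(m,m,n)) = node(1,Q,A),  node(T,m,B) = node(X1,X1,h(1,2,Y)),  tup(Y,node(2,d,1),d) = tup(2,X2,d).
Decompose node/3: 1 = 1,  tup(X1,2,T) = Q,  h(m,m,n) = A.
Delete trivial equation 1 = 1.
Bind Q := tup(X1,2,T); no other remaining equation mentions Q.
Bind A := h(m,m,n); no other remaining equation mentions A.
Decompose node/3: T = X1,  m = X1,  B = h(1,2,Y).
Bind T := X1; no other remaining equation mentions T. Substituting into the earlier binding gives Q := tup(X1,2,X1).
Bind X1 := m; no other remaining equation mentions X1. Substituting into the earlier bindings gives Q := tup(m,2,m), T := m.
Bind B := h(1,2,Y); no other remaining equation mentions B.
Decompose tup/3: Y = 2,  node(2,d,1) = X2,  d = d.
Bind Y := 2; no other remaining equation mentions Y. Substituting into the earlier binding gives B := h(1,2,2).
Bind X2 := node(2,d,1); no other remaining equation mentions X2.
Delete trivial equation d = d.
Applying the MGU to either side gives h(node(1,tup(m,2,m),h(m,m,n)),node(m,m,h(1,2,2)),tup(2,node(2,d,1),d)).

h(node(1,tup(m,2,m),h(m,m,n)),node(m,m,h(1,2,2)),tup(2,node(2,d,1),d))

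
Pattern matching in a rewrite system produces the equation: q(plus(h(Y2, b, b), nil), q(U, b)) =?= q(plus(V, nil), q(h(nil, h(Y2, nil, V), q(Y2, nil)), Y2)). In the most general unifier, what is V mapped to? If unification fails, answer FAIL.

h(b, b, b)

Decompose q/2: plus(h(Y2, b, b), nil) =?= plus(V, nil),  q(U, b) =?= q(h(nil, h(Y2, nil, V), q(Y2, nil)), Y2).
Decompose plus/2: h(Y2, b, b) =?= V,  nil =?= nil.
Bind V := h(Y2, b, b); substituting into the one remaining equation that mentions V gives: q(U, b) =?= q(h(nil, h(Y2, nil, h(Y2, b, b)), q(Y2, nil)), Y2).
Delete trivial equation nil =?= nil.
Decompose q/2: U =?= h(nil, h(Y2, nil, h(Y2, b, b)), q(Y2, nil)),  b =?= Y2.
Bind U := h(nil, h(Y2, nil, h(Y2, b, b)), q(Y2, nil)); no other remaining equation mentions U.
Bind Y2 := b. Substituting into the earlier bindings gives V := h(b, b, b), U := h(nil, h(b, nil, h(b, b, b)), q(b, nil)).
MGU = { V ↦ h(b, b, b), U ↦ h(nil, h(b, nil, h(b, b, b)), q(b, nil)), Y2 ↦ b }, so V ↦ h(b, b, b).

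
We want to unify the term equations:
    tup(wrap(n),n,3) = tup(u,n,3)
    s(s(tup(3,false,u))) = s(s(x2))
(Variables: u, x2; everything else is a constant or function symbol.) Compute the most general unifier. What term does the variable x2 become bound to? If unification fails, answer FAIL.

Decompose tup/3: wrap(n) = u,  n = n,  3 = 3.
Bind u := wrap(n); substituting into the one remaining equation that mentions u gives: s(s(tup(3,false,wrap(n)))) = s(s(x2)).
Delete trivial equation n = n.
Delete trivial equation 3 = 3.
Decompose s/1: s(tup(3,false,wrap(n))) = s(x2).
Decompose s/1: tup(3,false,wrap(n)) = x2.
Bind x2 := tup(3,false,wrap(n)).
MGU = { u := wrap(n), x2 := tup(3,false,wrap(n)) }, so x2 := tup(3,false,wrap(n)).

tup(3,false,wrap(n))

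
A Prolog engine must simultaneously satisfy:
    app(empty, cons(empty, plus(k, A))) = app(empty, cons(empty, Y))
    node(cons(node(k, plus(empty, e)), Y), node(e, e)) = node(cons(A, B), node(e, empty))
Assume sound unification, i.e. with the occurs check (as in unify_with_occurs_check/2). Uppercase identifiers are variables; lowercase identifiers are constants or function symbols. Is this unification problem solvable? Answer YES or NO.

Decompose app/2: empty = empty,  cons(empty, plus(k, A)) = cons(empty, Y).
Delete trivial equation empty = empty.
Decompose cons/2: empty = empty,  plus(k, A) = Y.
Delete trivial equation empty = empty.
Bind Y := plus(k, A); substituting into the remaining equation gives: node(cons(node(k, plus(empty, e)), plus(k, A)), node(e, e)) = node(cons(A, B), node(e, empty)).
Decompose node/2: cons(node(k, plus(empty, e)), plus(k, A)) = cons(A, B),  node(e, e) = node(e, empty).
Decompose cons/2: node(k, plus(empty, e)) = A,  plus(k, A) = B.
Bind A := node(k, plus(empty, e)); substituting into the one remaining equation that mentions A gives: plus(k, node(k, plus(empty, e))) = B. Substituting into the earlier binding gives Y := plus(k, node(k, plus(empty, e))).
Bind B := plus(k, node(k, plus(empty, e))); no other remaining equation mentions B.
Decompose node/2: e = e,  e = empty.
Delete trivial equation e = e.
Clash: constants e and empty differ; no unifier exists.

NO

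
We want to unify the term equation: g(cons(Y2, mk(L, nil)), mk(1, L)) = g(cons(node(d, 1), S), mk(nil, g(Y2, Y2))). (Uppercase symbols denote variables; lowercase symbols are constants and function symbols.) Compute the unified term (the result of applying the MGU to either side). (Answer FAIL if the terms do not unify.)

Decompose g/2: cons(Y2, mk(L, nil)) = cons(node(d, 1), S),  mk(1, L) = mk(nil, g(Y2, Y2)).
Decompose cons/2: Y2 = node(d, 1),  mk(L, nil) = S.
Bind Y2 := node(d, 1); substituting into the one remaining equation that mentions Y2 gives: mk(1, L) = mk(nil, g(node(d, 1), node(d, 1))).
Bind S := mk(L, nil); no other remaining equation mentions S.
Decompose mk/2: 1 = nil,  L = g(node(d, 1), node(d, 1)).
Clash: constants 1 and nil differ; no unifier exists.

FAIL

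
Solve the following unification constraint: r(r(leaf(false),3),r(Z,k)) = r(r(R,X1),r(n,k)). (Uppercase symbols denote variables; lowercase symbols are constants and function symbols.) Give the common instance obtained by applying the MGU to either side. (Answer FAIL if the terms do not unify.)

r(r(leaf(false),3),r(n,k))

Decompose r/2: r(leaf(false),3) = r(R,X1),  r(Z,k) = r(n,k).
Decompose r/2: leaf(false) = R,  3 = X1.
Bind R := leaf(false); no other remaining equation mentions R.
Bind X1 := 3; no other remaining equation mentions X1.
Decompose r/2: Z = n,  k = k.
Bind Z := n; no other remaining equation mentions Z.
Delete trivial equation k = k.
Applying the MGU to either side gives r(r(leaf(false),3),r(n,k)).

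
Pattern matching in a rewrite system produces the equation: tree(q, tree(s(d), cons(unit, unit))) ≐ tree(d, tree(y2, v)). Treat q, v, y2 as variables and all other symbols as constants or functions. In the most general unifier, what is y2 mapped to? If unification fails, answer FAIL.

Decompose tree/2: q ≐ d,  tree(s(d), cons(unit, unit)) ≐ tree(y2, v).
Bind q := d; no other remaining equation mentions q.
Decompose tree/2: s(d) ≐ y2,  cons(unit, unit) ≐ v.
Bind y2 := s(d); no other remaining equation mentions y2.
Bind v := cons(unit, unit).
MGU = { q := d, y2 := s(d), v := cons(unit, unit) }, so y2 := s(d).

s(d)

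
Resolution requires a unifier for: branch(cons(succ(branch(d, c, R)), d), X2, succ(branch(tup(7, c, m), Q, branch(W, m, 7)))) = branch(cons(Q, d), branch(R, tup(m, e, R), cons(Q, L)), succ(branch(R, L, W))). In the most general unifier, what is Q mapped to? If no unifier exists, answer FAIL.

FAIL

Decompose branch/3: cons(succ(branch(d, c, R)), d) = cons(Q, d),  X2 = branch(R, tup(m, e, R), cons(Q, L)),  succ(branch(tup(7, c, m), Q, branch(W, m, 7))) = succ(branch(R, L, W)).
Decompose cons/2: succ(branch(d, c, R)) = Q,  d = d.
Bind Q := succ(branch(d, c, R)); substituting into the 2 remaining equations that mention Q gives: X2 = branch(R, tup(m, e, R), cons(succ(branch(d, c, R)), L)),  succ(branch(tup(7, c, m), succ(branch(d, c, R)), branch(W, m, 7))) = succ(branch(R, L, W)).
Delete trivial equation d = d.
Bind X2 := branch(R, tup(m, e, R), cons(succ(branch(d, c, R)), L)); no other remaining equation mentions X2.
Decompose succ/1: branch(tup(7, c, m), succ(branch(d, c, R)), branch(W, m, 7)) = branch(R, L, W).
Decompose branch/3: tup(7, c, m) = R,  succ(branch(d, c, R)) = L,  branch(W, m, 7) = W.
Bind R := tup(7, c, m); substituting into the one remaining equation that mentions R gives: succ(branch(d, c, tup(7, c, m))) = L. Substituting into the earlier bindings gives Q := succ(branch(d, c, tup(7, c, m))), X2 := branch(tup(7, c, m), tup(m, e, tup(7, c, m)), cons(succ(branch(d, c, tup(7, c, m))), L)).
Bind L := succ(branch(d, c, tup(7, c, m))); no other remaining equation mentions L. Substituting into the earlier binding gives X2 := branch(tup(7, c, m), tup(m, e, tup(7, c, m)), cons(succ(branch(d, c, tup(7, c, m))), succ(branch(d, c, tup(7, c, m))))).
Occurs check fails: W occurs in branch(W, m, 7); the equation W = branch(W, m, 7) has no finite solution.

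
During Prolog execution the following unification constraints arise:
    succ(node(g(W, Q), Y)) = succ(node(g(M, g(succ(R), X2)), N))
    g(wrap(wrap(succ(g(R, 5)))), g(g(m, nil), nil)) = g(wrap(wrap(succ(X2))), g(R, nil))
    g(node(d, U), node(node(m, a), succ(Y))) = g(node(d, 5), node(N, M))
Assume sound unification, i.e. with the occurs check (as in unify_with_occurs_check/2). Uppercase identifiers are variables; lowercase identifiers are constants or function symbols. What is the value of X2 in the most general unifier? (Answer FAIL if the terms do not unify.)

Decompose succ/1: node(g(W, Q), Y) = node(g(M, g(succ(R), X2)), N).
Decompose node/2: g(W, Q) = g(M, g(succ(R), X2)),  Y = N.
Decompose g/2: W = M,  Q = g(succ(R), X2).
Bind W := M; no other remaining equation mentions W.
Bind Q := g(succ(R), X2); no other remaining equation mentions Q.
Bind Y := N; substituting into the one remaining equation that mentions Y gives: g(node(d, U), node(node(m, a), succ(N))) = g(node(d, 5), node(N, M)).
Decompose g/2: wrap(wrap(succ(g(R, 5)))) = wrap(wrap(succ(X2))),  g(g(m, nil), nil) = g(R, nil).
Decompose wrap/1: wrap(succ(g(R, 5))) = wrap(succ(X2)).
Decompose wrap/1: succ(g(R, 5)) = succ(X2).
Decompose succ/1: g(R, 5) = X2.
Bind X2 := g(R, 5); no other remaining equation mentions X2. Substituting into the earlier binding gives Q := g(succ(R), g(R, 5)).
Decompose g/2: g(m, nil) = R,  nil = nil.
Bind R := g(m, nil); no other remaining equation mentions R. Substituting into the earlier bindings gives Q := g(succ(g(m, nil)), g(g(m, nil), 5)), X2 := g(g(m, nil), 5).
Delete trivial equation nil = nil.
Decompose g/2: node(d, U) = node(d, 5),  node(node(m, a), succ(N)) = node(N, M).
Decompose node/2: d = d,  U = 5.
Delete trivial equation d = d.
Bind U := 5; no other remaining equation mentions U.
Decompose node/2: node(m, a) = N,  succ(N) = M.
Bind N := node(m, a); substituting into the remaining equation gives: succ(node(m, a)) = M. Substituting into the earlier binding gives Y := node(m, a).
Bind M := succ(node(m, a)). Substituting into the earlier binding gives W := succ(node(m, a)).
MGU = { W = succ(node(m, a)), Q = g(succ(g(m, nil)), g(g(m, nil), 5)), Y = node(m, a), X2 = g(g(m, nil), 5), R = g(m, nil), U = 5, N = node(m, a), M = succ(node(m, a)) }, so X2 = g(g(m, nil), 5).

g(g(m, nil), 5)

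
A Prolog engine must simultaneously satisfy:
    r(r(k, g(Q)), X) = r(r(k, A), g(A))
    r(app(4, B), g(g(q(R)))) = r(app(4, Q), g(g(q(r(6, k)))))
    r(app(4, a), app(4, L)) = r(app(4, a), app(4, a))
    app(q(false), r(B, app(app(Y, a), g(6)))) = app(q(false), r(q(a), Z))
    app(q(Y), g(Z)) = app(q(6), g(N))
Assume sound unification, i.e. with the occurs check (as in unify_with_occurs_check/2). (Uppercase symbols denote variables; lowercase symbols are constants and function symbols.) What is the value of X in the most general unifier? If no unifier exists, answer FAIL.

Decompose r/2: r(k, g(Q)) = r(k, A),  X = g(A).
Decompose r/2: k = k,  g(Q) = A.
Delete trivial equation k = k.
Bind A := g(Q); substituting into the one remaining equation that mentions A gives: X = g(g(Q)).
Bind X := g(g(Q)); no other remaining equation mentions X.
Decompose r/2: app(4, B) = app(4, Q),  g(g(q(R))) = g(g(q(r(6, k)))).
Decompose app/2: 4 = 4,  B = Q.
Delete trivial equation 4 = 4.
Bind B := Q; substituting into the one remaining equation that mentions B gives: app(q(false), r(Q, app(app(Y, a), g(6)))) = app(q(false), r(q(a), Z)).
Decompose g/1: g(q(R)) = g(q(r(6, k))).
Decompose g/1: q(R) = q(r(6, k)).
Decompose q/1: R = r(6, k).
Bind R := r(6, k); no other remaining equation mentions R.
Decompose r/2: app(4, a) = app(4, a),  app(4, L) = app(4, a).
Delete trivial equation app(4, a) = app(4, a).
Decompose app/2: 4 = 4,  L = a.
Delete trivial equation 4 = 4.
Bind L := a; no other remaining equation mentions L.
Decompose app/2: q(false) = q(false),  r(Q, app(app(Y, a), g(6))) = r(q(a), Z).
Delete trivial equation q(false) = q(false).
Decompose r/2: Q = q(a),  app(app(Y, a), g(6)) = Z.
Bind Q := q(a); no other remaining equation mentions Q. Substituting into the earlier bindings gives A := g(q(a)), X := g(g(q(a))), B := q(a).
Bind Z := app(app(Y, a), g(6)); substituting into the remaining equation gives: app(q(Y), g(app(app(Y, a), g(6)))) = app(q(6), g(N)).
Decompose app/2: q(Y) = q(6),  g(app(app(Y, a), g(6))) = g(N).
Decompose q/1: Y = 6.
Bind Y := 6; substituting into the remaining equation gives: g(app(app(6, a), g(6))) = g(N). Substituting into the earlier binding gives Z := app(app(6, a), g(6)).
Decompose g/1: app(app(6, a), g(6)) = N.
Bind N := app(app(6, a), g(6)).
MGU = { A -> g(q(a)), X -> g(g(q(a))), B -> q(a), R -> r(6, k), L -> a, Q -> q(a), Z -> app(app(6, a), g(6)), Y -> 6, N -> app(app(6, a), g(6)) }, so X -> g(g(q(a))).

g(g(q(a)))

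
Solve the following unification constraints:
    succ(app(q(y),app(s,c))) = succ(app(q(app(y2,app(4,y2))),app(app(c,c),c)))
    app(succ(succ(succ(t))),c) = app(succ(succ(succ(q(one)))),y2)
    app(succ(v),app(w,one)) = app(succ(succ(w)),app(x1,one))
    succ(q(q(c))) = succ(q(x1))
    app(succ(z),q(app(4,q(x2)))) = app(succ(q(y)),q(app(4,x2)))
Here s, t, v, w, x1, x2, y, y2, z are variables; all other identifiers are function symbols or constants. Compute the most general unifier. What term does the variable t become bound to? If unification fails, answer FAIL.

FAIL

Decompose succ/1: app(q(y),app(s,c)) = app(q(app(y2,app(4,y2))),app(app(c,c),c)).
Decompose app/2: q(y) = q(app(y2,app(4,y2))),  app(s,c) = app(app(c,c),c).
Decompose q/1: y = app(y2,app(4,y2)).
Bind y := app(y2,app(4,y2)); substituting into the one remaining equation that mentions y gives: app(succ(z),q(app(4,q(x2)))) = app(succ(q(app(y2,app(4,y2)))),q(app(4,x2))).
Decompose app/2: s = app(c,c),  c = c.
Bind s := app(c,c); no other remaining equation mentions s.
Delete trivial equation c = c.
Decompose app/2: succ(succ(succ(t))) = succ(succ(succ(q(one)))),  c = y2.
Decompose succ/1: succ(succ(t)) = succ(succ(q(one))).
Decompose succ/1: succ(t) = succ(q(one)).
Decompose succ/1: t = q(one).
Bind t := q(one); no other remaining equation mentions t.
Bind y2 := c; substituting into the one remaining equation that mentions y2 gives: app(succ(z),q(app(4,q(x2)))) = app(succ(q(app(c,app(4,c)))),q(app(4,x2))). Substituting into the earlier binding gives y := app(c,app(4,c)).
Decompose app/2: succ(v) = succ(succ(w)),  app(w,one) = app(x1,one).
Decompose succ/1: v = succ(w).
Bind v := succ(w); no other remaining equation mentions v.
Decompose app/2: w = x1,  one = one.
Bind w := x1; no other remaining equation mentions w. Substituting into the earlier binding gives v := succ(x1).
Delete trivial equation one = one.
Decompose succ/1: q(q(c)) = q(x1).
Decompose q/1: q(c) = x1.
Bind x1 := q(c); no other remaining equation mentions x1. Substituting into the earlier bindings gives v := succ(q(c)), w := q(c).
Decompose app/2: succ(z) = succ(q(app(c,app(4,c)))),  q(app(4,q(x2))) = q(app(4,x2)).
Decompose succ/1: z = q(app(c,app(4,c))).
Bind z := q(app(c,app(4,c))); no other remaining equation mentions z.
Decompose q/1: app(4,q(x2)) = app(4,x2).
Decompose app/2: 4 = 4,  q(x2) = x2.
Delete trivial equation 4 = 4.
Occurs check fails: x2 occurs in q(x2); the equation x2 = q(x2) has no finite solution.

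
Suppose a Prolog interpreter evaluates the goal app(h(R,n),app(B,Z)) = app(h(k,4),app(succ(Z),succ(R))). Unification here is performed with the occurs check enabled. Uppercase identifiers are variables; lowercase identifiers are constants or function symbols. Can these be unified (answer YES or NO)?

NO

Decompose app/2: h(R,n) = h(k,4),  app(B,Z) = app(succ(Z),succ(R)).
Decompose h/2: R = k,  n = 4.
Bind R := k; substituting into the one remaining equation that mentions R gives: app(B,Z) = app(succ(Z),succ(k)).
Clash: constants n and 4 differ; no unifier exists.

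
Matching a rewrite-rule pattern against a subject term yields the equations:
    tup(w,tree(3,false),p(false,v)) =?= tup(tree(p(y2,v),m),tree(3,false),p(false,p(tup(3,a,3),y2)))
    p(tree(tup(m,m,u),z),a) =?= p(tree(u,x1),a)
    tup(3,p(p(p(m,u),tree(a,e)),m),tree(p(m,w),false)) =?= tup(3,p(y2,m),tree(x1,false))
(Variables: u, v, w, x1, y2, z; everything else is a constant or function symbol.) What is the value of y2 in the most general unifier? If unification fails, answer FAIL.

Decompose tup/3: w =?= tree(p(y2,v),m),  tree(3,false) =?= tree(3,false),  p(false,v) =?= p(false,p(tup(3,a,3),y2)).
Bind w := tree(p(y2,v),m); substituting into the one remaining equation that mentions w gives: tup(3,p(p(p(m,u),tree(a,e)),m),tree(p(m,tree(p(y2,v),m)),false)) =?= tup(3,p(y2,m),tree(x1,false)).
Delete trivial equation tree(3,false) =?= tree(3,false).
Decompose p/2: false =?= false,  v =?= p(tup(3,a,3),y2).
Delete trivial equation false =?= false.
Bind v := p(tup(3,a,3),y2); substituting into the one remaining equation that mentions v gives: tup(3,p(p(p(m,u),tree(a,e)),m),tree(p(m,tree(p(y2,p(tup(3,a,3),y2)),m)),false)) =?= tup(3,p(y2,m),tree(x1,false)). Substituting into the earlier binding gives w := tree(p(y2,p(tup(3,a,3),y2)),m).
Decompose p/2: tree(tup(m,m,u),z) =?= tree(u,x1),  a =?= a.
Decompose tree/2: tup(m,m,u) =?= u,  z =?= x1.
Occurs check fails: u occurs in tup(m,m,u); the equation u =?= tup(m,m,u) has no finite solution.

FAIL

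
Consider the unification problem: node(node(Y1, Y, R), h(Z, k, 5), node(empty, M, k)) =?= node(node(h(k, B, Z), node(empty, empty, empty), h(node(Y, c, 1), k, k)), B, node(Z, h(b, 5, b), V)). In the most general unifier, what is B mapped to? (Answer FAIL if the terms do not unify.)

h(empty, k, 5)

Decompose node/3: node(Y1, Y, R) =?= node(h(k, B, Z), node(empty, empty, empty), h(node(Y, c, 1), k, k)),  h(Z, k, 5) =?= B,  node(empty, M, k) =?= node(Z, h(b, 5, b), V).
Decompose node/3: Y1 =?= h(k, B, Z),  Y =?= node(empty, empty, empty),  R =?= h(node(Y, c, 1), k, k).
Bind Y1 := h(k, B, Z); no other remaining equation mentions Y1.
Bind Y := node(empty, empty, empty); substituting into the one remaining equation that mentions Y gives: R =?= h(node(node(empty, empty, empty), c, 1), k, k).
Bind R := h(node(node(empty, empty, empty), c, 1), k, k); no other remaining equation mentions R.
Bind B := h(Z, k, 5); no other remaining equation mentions B. Substituting into the earlier binding gives Y1 := h(k, h(Z, k, 5), Z).
Decompose node/3: empty =?= Z,  M =?= h(b, 5, b),  k =?= V.
Bind Z := empty; no other remaining equation mentions Z. Substituting into the earlier bindings gives Y1 := h(k, h(empty, k, 5), empty), B := h(empty, k, 5).
Bind M := h(b, 5, b); no other remaining equation mentions M.
Bind V := k.
MGU = { Y1 := h(k, h(empty, k, 5), empty), Y := node(empty, empty, empty), R := h(node(node(empty, empty, empty), c, 1), k, k), B := h(empty, k, 5), Z := empty, M := h(b, 5, b), V := k }, so B := h(empty, k, 5).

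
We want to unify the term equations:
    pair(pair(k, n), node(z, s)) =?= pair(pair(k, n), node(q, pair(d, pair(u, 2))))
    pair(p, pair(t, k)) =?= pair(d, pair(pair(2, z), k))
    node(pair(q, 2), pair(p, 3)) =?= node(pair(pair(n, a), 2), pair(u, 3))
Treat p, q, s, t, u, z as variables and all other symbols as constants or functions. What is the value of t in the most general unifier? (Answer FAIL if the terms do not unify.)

pair(2, pair(n, a))

Decompose pair/2: pair(k, n) =?= pair(k, n),  node(z, s) =?= node(q, pair(d, pair(u, 2))).
Delete trivial equation pair(k, n) =?= pair(k, n).
Decompose node/2: z =?= q,  s =?= pair(d, pair(u, 2)).
Bind z := q; substituting into the one remaining equation that mentions z gives: pair(p, pair(t, k)) =?= pair(d, pair(pair(2, q), k)).
Bind s := pair(d, pair(u, 2)); no other remaining equation mentions s.
Decompose pair/2: p =?= d,  pair(t, k) =?= pair(pair(2, q), k).
Bind p := d; substituting into the one remaining equation that mentions p gives: node(pair(q, 2), pair(d, 3)) =?= node(pair(pair(n, a), 2), pair(u, 3)).
Decompose pair/2: t =?= pair(2, q),  k =?= k.
Bind t := pair(2, q); no other remaining equation mentions t.
Delete trivial equation k =?= k.
Decompose node/2: pair(q, 2) =?= pair(pair(n, a), 2),  pair(d, 3) =?= pair(u, 3).
Decompose pair/2: q =?= pair(n, a),  2 =?= 2.
Bind q := pair(n, a); no other remaining equation mentions q. Substituting into the earlier bindings gives z := pair(n, a), t := pair(2, pair(n, a)).
Delete trivial equation 2 =?= 2.
Decompose pair/2: d =?= u,  3 =?= 3.
Bind u := d; no other remaining equation mentions u. Substituting into the earlier binding gives s := pair(d, pair(d, 2)).
Delete trivial equation 3 =?= 3.
MGU = { z := pair(n, a), s := pair(d, pair(d, 2)), p := d, t := pair(2, pair(n, a)), q := pair(n, a), u := d }, so t := pair(2, pair(n, a)).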